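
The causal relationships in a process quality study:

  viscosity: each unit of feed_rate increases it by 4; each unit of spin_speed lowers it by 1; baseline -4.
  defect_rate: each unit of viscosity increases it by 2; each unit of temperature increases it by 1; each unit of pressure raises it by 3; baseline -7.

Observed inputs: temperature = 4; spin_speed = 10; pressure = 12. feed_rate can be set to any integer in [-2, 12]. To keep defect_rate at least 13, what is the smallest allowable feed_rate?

feed_rate = 1

Substituting into the viscosity equation gives viscosity = 4*feed_rate - 14.
Substituting into the defect_rate equation gives defect_rate = 8*feed_rate + 5.
Require 8*feed_rate + 5 ≥ 13, so feed_rate ≥ 1.
The smallest integer in [-2, 12] satisfying this is 1.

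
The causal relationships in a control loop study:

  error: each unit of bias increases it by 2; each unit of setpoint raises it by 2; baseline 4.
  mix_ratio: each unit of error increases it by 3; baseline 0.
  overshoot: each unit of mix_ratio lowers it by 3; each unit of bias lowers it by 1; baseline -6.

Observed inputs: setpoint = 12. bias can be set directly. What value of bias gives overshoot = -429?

Substituting into the error equation gives error = 2*bias + 28.
mix_ratio becomes 6*bias + 84.
So overshoot = -19*bias - 258.
Solve -19*bias - 258 = -429: bias = (-429 + 258) / -19 = 9.

bias = 9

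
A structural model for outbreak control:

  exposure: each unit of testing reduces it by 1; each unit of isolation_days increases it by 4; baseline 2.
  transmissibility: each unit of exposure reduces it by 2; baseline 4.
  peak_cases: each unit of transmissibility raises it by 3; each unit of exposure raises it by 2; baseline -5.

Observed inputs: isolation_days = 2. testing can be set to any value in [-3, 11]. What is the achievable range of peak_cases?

-45 to 11

Substituting into the exposure equation gives exposure = -testing + 10.
So transmissibility = 2*testing - 16.
Substituting into the peak_cases equation gives peak_cases = 4*testing - 33.
Linear in testing, so extremes are at the endpoints: testing = -3 gives peak_cases = -45; testing = 11 gives peak_cases = 11.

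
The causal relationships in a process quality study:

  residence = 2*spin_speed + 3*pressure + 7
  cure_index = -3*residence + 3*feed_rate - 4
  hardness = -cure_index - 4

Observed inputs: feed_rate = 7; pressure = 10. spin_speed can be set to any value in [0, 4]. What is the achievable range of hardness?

90 to 114

Substituting into the residence equation gives residence = 2*spin_speed + 37.
Substituting into the cure_index equation gives cure_index = -6*spin_speed - 94.
Substituting into the hardness equation gives hardness = 6*spin_speed + 90.
Linear in spin_speed, so extremes are at the endpoints: spin_speed = 0 gives hardness = 90; spin_speed = 4 gives hardness = 114.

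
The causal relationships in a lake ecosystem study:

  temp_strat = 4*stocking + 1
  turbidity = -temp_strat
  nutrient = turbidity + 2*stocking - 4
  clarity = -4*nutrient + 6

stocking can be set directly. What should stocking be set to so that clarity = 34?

stocking = 1

Substituting into the turbidity equation gives turbidity = -4*stocking - 1.
Substituting into the nutrient equation gives nutrient = -2*stocking - 5.
Substituting into the clarity equation gives clarity = 8*stocking + 26.
Solve 8*stocking + 26 = 34: stocking = (34 - 26) / 8 = 1.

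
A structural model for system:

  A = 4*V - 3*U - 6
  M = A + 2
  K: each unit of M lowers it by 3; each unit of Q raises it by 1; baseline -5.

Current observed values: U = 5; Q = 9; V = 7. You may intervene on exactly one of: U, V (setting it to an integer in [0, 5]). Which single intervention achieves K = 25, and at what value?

set V = 3

Intervening on U: K = 9*U - 68. Reaching 25 requires U = 31/3, not an integer.
Intervening on V: with other inputs at their observed values, K = -12*V + 61. Solving for 25 gives V = 3, within [0, 5].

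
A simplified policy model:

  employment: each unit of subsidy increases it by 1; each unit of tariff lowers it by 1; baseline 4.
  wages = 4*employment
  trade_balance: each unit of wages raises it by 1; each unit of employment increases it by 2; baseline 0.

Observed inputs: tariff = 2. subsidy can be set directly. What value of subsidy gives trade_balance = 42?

Substituting into the employment equation gives employment = subsidy + 2.
This gives wages = 4*subsidy + 8.
Substituting into the trade_balance equation gives trade_balance = 6*subsidy + 12.
Solve 6*subsidy + 12 = 42: subsidy = (42 - 12) / 6 = 5.

subsidy = 5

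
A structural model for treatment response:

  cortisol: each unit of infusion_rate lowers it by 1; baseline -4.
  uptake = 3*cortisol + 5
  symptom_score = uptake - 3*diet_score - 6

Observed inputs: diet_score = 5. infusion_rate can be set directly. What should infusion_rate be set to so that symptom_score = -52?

infusion_rate = 8

Substituting into the uptake equation gives uptake = -3*infusion_rate - 7.
Substituting into the symptom_score equation gives symptom_score = -3*infusion_rate - 28.
Solve -3*infusion_rate - 28 = -52: infusion_rate = (-52 + 28) / -3 = 8.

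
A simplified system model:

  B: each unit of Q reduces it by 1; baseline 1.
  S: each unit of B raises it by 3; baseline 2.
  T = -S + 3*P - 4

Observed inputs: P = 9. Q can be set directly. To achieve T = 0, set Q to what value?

Q = -6

Substituting into the S equation gives S = -3*Q + 5.
Substituting into the T equation gives T = 3*Q + 18.
Solve 3*Q + 18 = 0: Q = (0 - 18) / 3 = -6.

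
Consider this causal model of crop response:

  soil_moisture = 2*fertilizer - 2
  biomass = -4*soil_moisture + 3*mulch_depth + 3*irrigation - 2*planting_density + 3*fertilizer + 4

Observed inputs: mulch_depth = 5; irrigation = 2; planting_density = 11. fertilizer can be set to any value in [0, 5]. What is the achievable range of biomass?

-14 to 11

Substituting into the biomass equation gives biomass = -5*fertilizer + 11.
Linear in fertilizer, so extremes are at the endpoints: fertilizer = 0 gives biomass = 11; fertilizer = 5 gives biomass = -14.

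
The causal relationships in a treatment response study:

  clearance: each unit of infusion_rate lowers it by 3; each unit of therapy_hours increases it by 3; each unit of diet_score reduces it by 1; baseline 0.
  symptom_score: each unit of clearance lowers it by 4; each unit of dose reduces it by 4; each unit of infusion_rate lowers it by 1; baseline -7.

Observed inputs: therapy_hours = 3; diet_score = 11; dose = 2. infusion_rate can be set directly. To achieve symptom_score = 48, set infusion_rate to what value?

Substituting into the clearance equation gives clearance = -3*infusion_rate - 2.
Substituting into the symptom_score equation gives symptom_score = 11*infusion_rate - 7.
Solve 11*infusion_rate - 7 = 48: infusion_rate = (48 + 7) / 11 = 5.

infusion_rate = 5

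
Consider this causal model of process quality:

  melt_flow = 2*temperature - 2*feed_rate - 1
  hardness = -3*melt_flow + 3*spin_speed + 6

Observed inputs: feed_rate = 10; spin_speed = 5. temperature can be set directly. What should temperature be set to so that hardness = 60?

Substituting into the melt_flow equation gives melt_flow = 2*temperature - 21.
Substituting into the hardness equation gives hardness = -6*temperature + 84.
Solve -6*temperature + 84 = 60: temperature = (60 - 84) / -6 = 4.

temperature = 4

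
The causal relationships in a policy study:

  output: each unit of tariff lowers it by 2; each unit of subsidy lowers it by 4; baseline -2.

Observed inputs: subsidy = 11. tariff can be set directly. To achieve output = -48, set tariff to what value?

Substituting into the output equation gives output = -2*tariff - 46.
Solve -2*tariff - 46 = -48: tariff = (-48 + 46) / -2 = 1.

tariff = 1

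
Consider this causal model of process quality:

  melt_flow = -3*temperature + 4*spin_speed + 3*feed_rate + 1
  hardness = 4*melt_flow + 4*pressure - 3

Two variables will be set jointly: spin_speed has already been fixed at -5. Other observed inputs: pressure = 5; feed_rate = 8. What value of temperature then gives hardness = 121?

With spin_speed held at -5:
Substituting into the melt_flow equation gives melt_flow = -3*temperature + 5.
Substituting into the hardness equation gives hardness = -12*temperature + 37.
Solve -12*temperature + 37 = 121: temperature = (121 - 37) / -12 = -7.

temperature = -7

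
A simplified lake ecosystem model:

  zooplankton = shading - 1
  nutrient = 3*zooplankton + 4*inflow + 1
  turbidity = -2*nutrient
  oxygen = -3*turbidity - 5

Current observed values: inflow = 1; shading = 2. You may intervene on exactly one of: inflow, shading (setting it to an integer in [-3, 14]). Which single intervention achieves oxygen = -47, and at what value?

Intervening on inflow: oxygen = 24*inflow + 19. Reaching -47 requires inflow = -11/4, not an integer.
Intervening on shading: with other inputs at their observed values, oxygen = 18*shading + 7. Solving for -47 gives shading = -3, within [-3, 14].

set shading = -3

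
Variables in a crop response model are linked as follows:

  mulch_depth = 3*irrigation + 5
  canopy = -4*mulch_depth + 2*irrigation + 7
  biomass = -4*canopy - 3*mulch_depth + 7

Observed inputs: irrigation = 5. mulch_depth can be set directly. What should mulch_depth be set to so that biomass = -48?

mulch_depth = 1

Intervening on mulch_depth fixes its value directly, overriding its dependence on irrigation.
Substituting into the canopy equation gives canopy = -4*mulch_depth + 17.
So biomass = 13*mulch_depth - 61.
Solve 13*mulch_depth - 61 = -48: mulch_depth = (-48 + 61) / 13 = 1.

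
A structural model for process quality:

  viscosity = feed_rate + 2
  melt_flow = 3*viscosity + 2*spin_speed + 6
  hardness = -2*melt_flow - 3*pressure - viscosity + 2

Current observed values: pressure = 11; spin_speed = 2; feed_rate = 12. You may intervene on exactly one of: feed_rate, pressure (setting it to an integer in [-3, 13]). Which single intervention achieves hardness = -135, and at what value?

Intervening on feed_rate: with other inputs at their observed values, hardness = -7*feed_rate - 65. Solving for -135 gives feed_rate = 10, within [-3, 13].
Intervening on pressure: hardness = -3*pressure - 116. Reaching -135 requires pressure = 19/3, not an integer.

set feed_rate = 10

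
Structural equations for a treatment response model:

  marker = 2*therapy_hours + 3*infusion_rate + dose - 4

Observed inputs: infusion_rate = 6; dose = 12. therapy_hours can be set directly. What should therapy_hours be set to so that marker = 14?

Substituting into the marker equation gives marker = 2*therapy_hours + 26.
Solve 2*therapy_hours + 26 = 14: therapy_hours = (14 - 26) / 2 = -6.

therapy_hours = -6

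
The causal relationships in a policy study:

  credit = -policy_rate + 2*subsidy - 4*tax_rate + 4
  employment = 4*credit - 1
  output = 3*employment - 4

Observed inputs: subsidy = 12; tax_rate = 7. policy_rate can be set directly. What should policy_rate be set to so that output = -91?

policy_rate = 7

Substituting into the credit equation gives credit = -policy_rate.
Substituting into the employment equation gives employment = -4*policy_rate - 1.
output becomes -12*policy_rate - 7.
Solve -12*policy_rate - 7 = -91: policy_rate = (-91 + 7) / -12 = 7.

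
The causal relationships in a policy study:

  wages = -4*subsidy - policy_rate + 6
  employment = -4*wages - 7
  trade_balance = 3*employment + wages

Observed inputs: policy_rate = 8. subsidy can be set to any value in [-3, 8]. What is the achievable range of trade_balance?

-131 to 353

Substituting into the wages equation gives wages = -4*subsidy - 2.
employment becomes 16*subsidy + 1.
Substituting into the trade_balance equation gives trade_balance = 44*subsidy + 1.
Linear in subsidy, so extremes are at the endpoints: subsidy = -3 gives trade_balance = -131; subsidy = 8 gives trade_balance = 353.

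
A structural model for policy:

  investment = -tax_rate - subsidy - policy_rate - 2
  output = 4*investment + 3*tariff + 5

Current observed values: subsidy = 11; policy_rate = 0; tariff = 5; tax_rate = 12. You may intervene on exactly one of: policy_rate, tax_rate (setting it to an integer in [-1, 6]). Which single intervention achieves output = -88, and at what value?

set policy_rate = 2

Intervening on policy_rate: with other inputs at their observed values, output = -4*policy_rate - 80. Solving for -88 gives policy_rate = 2, within [-1, 6].
Intervening on tax_rate: output = -4*tax_rate - 32. Reaching -88 requires tax_rate = 14, outside [-1, 6].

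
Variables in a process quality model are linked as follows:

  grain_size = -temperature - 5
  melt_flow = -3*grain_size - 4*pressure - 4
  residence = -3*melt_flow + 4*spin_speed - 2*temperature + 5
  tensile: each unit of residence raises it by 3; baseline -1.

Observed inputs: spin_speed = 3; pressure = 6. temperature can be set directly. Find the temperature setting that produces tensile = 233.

temperature = -2

Substituting into the melt_flow equation gives melt_flow = 3*temperature - 13.
This gives residence = -11*temperature + 56.
Substituting into the tensile equation gives tensile = -33*temperature + 167.
Solve -33*temperature + 167 = 233: temperature = (233 - 167) / -33 = -2.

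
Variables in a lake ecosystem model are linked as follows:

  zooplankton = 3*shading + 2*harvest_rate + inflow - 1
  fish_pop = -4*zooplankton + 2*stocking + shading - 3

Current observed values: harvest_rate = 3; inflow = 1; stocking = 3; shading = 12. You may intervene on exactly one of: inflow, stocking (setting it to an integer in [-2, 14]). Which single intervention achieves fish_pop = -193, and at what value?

set inflow = 11

Intervening on inflow: with other inputs at their observed values, fish_pop = -4*inflow - 149. Solving for -193 gives inflow = 11, within [-2, 14].
Intervening on stocking: fish_pop = 2*stocking - 159. Reaching -193 requires stocking = -17, outside [-2, 14].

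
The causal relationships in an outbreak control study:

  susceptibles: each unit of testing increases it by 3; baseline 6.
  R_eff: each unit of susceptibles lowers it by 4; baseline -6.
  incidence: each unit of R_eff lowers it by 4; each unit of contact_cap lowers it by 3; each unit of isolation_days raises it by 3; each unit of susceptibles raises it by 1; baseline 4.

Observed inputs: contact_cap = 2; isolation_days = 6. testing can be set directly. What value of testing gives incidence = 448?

Substituting into the R_eff equation gives R_eff = -12*testing - 30.
Substituting into the incidence equation gives incidence = 51*testing + 142.
Solve 51*testing + 142 = 448: testing = (448 - 142) / 51 = 6.

testing = 6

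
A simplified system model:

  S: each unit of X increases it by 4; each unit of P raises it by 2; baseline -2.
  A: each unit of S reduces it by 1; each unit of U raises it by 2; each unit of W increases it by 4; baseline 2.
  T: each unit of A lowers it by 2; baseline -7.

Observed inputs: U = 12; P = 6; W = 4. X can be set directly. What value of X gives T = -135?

X = -8

Substituting into the S equation gives S = 4*X + 10.
So A = -4*X + 32.
This gives T = 8*X - 71.
Solve 8*X - 71 = -135: X = (-135 + 71) / 8 = -8.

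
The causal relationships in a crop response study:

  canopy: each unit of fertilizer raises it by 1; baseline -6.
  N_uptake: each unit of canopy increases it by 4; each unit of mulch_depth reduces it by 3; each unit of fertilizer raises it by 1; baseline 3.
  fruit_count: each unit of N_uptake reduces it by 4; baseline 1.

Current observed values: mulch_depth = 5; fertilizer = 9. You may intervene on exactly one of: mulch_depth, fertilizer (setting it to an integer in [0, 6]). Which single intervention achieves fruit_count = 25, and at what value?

set fertilizer = 6

Intervening on mulch_depth: fruit_count = 12*mulch_depth - 95. Reaching 25 requires mulch_depth = 10, outside [0, 6].
Intervening on fertilizer: with other inputs at their observed values, fruit_count = -20*fertilizer + 145. Solving for 25 gives fertilizer = 6, within [0, 6].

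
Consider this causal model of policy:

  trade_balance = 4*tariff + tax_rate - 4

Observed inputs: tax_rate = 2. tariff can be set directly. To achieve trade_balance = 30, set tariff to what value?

tariff = 8

Substituting into the trade_balance equation gives trade_balance = 4*tariff - 2.
Solve 4*tariff - 2 = 30: tariff = (30 + 2) / 4 = 8.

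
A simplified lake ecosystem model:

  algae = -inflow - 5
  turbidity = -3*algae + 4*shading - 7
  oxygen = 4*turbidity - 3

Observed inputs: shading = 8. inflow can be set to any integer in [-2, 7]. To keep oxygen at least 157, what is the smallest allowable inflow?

Substituting into the turbidity equation gives turbidity = 3*inflow + 40.
Substituting into the oxygen equation gives oxygen = 12*inflow + 157.
Require 12*inflow + 157 ≥ 157, so inflow ≥ 0.
The smallest integer in [-2, 7] satisfying this is 0.

inflow = 0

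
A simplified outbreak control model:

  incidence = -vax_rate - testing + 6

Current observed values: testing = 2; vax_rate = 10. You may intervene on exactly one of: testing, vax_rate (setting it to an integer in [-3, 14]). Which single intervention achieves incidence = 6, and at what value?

Intervening on testing: incidence = -testing - 4. Reaching 6 requires testing = -10, outside [-3, 14].
Intervening on vax_rate: with other inputs at their observed values, incidence = -vax_rate + 4. Solving for 6 gives vax_rate = -2, within [-3, 14].

set vax_rate = -2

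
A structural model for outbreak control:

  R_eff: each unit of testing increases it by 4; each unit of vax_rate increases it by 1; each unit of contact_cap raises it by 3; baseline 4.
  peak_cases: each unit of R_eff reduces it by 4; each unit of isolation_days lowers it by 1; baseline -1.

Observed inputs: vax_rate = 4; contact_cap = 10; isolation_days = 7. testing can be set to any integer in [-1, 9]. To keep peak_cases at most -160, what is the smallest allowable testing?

testing = 0

Substituting into the R_eff equation gives R_eff = 4*testing + 38.
This gives peak_cases = -16*testing - 160.
Require -16*testing - 160 ≤ -160, so testing ≥ 0.
The smallest integer in [-1, 9] satisfying this is 0.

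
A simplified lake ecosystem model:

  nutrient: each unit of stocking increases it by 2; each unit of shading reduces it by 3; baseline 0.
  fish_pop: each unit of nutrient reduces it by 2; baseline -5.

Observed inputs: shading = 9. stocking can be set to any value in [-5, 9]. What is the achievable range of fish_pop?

13 to 69

Substituting into the nutrient equation gives nutrient = 2*stocking - 27.
Substituting into the fish_pop equation gives fish_pop = -4*stocking + 49.
Linear in stocking, so extremes are at the endpoints: stocking = -5 gives fish_pop = 69; stocking = 9 gives fish_pop = 13.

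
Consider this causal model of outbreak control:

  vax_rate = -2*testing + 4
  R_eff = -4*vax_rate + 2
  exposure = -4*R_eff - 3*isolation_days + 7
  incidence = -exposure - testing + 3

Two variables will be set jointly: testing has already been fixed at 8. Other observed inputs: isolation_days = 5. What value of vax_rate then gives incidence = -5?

With testing held at 8:
Intervening on vax_rate fixes its value directly, overriding its dependence on testing.
Substituting into the exposure equation gives exposure = 16*vax_rate - 16.
Substituting into the incidence equation gives incidence = -16*vax_rate + 11.
Solve -16*vax_rate + 11 = -5: vax_rate = (-5 - 11) / -16 = 1.

vax_rate = 1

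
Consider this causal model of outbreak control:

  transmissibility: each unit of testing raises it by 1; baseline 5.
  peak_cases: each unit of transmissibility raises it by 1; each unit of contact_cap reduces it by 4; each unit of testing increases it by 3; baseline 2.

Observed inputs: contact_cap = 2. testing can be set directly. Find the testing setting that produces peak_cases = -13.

Substituting into the peak_cases equation gives peak_cases = 4*testing - 1.
Solve 4*testing - 1 = -13: testing = (-13 + 1) / 4 = -3.

testing = -3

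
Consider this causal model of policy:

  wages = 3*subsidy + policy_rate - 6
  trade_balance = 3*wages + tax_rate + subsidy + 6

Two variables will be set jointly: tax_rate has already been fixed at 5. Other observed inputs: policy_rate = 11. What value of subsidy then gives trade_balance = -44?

With tax_rate held at 5:
Substituting into the wages equation gives wages = 3*subsidy + 5.
Substituting into the trade_balance equation gives trade_balance = 10*subsidy + 26.
Solve 10*subsidy + 26 = -44: subsidy = (-44 - 26) / 10 = -7.

subsidy = -7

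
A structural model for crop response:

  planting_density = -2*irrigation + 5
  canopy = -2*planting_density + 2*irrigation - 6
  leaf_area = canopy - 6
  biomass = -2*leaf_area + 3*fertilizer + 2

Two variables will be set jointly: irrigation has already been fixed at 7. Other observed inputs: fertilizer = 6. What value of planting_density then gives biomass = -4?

With irrigation held at 7:
Intervening on planting_density fixes its value directly, overriding its dependence on irrigation.
Substituting into the canopy equation gives canopy = -2*planting_density + 8.
So leaf_area = -2*planting_density + 2.
This gives biomass = 4*planting_density + 16.
Solve 4*planting_density + 16 = -4: planting_density = (-4 - 16) / 4 = -5.

planting_density = -5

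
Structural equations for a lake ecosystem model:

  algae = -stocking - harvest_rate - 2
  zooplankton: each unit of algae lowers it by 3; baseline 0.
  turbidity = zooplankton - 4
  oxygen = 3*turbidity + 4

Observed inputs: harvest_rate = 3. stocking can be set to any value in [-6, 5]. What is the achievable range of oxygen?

-17 to 82

Substituting into the algae equation gives algae = -stocking - 5.
So zooplankton = 3*stocking + 15.
Substituting into the turbidity equation gives turbidity = 3*stocking + 11.
So oxygen = 9*stocking + 37.
Linear in stocking, so extremes are at the endpoints: stocking = -6 gives oxygen = -17; stocking = 5 gives oxygen = 82.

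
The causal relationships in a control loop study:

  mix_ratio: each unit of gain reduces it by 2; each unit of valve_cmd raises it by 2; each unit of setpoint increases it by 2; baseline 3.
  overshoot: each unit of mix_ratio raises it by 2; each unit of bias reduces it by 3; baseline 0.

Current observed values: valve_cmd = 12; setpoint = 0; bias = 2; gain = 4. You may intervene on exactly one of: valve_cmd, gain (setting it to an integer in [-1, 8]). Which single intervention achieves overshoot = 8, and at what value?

Intervening on valve_cmd: with other inputs at their observed values, overshoot = 4*valve_cmd - 16. Solving for 8 gives valve_cmd = 6, within [-1, 8].
Intervening on gain: overshoot = -4*gain + 48. Reaching 8 requires gain = 10, outside [-1, 8].

set valve_cmd = 6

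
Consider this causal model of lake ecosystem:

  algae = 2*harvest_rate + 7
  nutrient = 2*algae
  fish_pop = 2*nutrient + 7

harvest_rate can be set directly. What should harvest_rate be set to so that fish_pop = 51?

Substituting into the nutrient equation gives nutrient = 4*harvest_rate + 14.
This gives fish_pop = 8*harvest_rate + 35.
Solve 8*harvest_rate + 35 = 51: harvest_rate = (51 - 35) / 8 = 2.

harvest_rate = 2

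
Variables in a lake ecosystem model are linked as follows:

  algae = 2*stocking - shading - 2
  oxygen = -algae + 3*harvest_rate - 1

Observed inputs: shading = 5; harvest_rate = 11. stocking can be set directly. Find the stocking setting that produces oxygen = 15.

stocking = 12

Substituting into the algae equation gives algae = 2*stocking - 7.
oxygen becomes -2*stocking + 39.
Solve -2*stocking + 39 = 15: stocking = (15 - 39) / -2 = 12.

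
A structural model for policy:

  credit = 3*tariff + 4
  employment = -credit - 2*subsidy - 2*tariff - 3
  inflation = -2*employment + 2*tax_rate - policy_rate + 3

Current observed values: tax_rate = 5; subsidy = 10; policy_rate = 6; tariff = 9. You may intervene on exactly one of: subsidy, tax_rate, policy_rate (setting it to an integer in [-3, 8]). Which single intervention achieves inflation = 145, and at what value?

Intervening on subsidy: inflation = 4*subsidy + 111. Reaching 145 requires subsidy = 17/2, not an integer.
Intervening on tax_rate: with other inputs at their observed values, inflation = 2*tax_rate + 141. Solving for 145 gives tax_rate = 2, within [-3, 8].
Intervening on policy_rate: inflation = -policy_rate + 157. Reaching 145 requires policy_rate = 12, outside [-3, 8].

set tax_rate = 2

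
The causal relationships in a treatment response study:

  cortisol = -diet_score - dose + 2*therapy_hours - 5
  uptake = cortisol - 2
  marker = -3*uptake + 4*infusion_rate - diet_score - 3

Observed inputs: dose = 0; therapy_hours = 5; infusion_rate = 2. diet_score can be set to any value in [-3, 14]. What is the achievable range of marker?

Substituting into the cortisol equation gives cortisol = -diet_score + 5.
Substituting into the uptake equation gives uptake = -diet_score + 3.
This gives marker = 2*diet_score - 4.
Linear in diet_score, so extremes are at the endpoints: diet_score = -3 gives marker = -10; diet_score = 14 gives marker = 24.

-10 to 24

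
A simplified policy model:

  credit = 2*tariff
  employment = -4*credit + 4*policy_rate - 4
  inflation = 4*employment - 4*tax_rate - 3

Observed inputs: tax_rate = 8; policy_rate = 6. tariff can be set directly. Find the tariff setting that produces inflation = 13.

tariff = 1

Substituting into the employment equation gives employment = -8*tariff + 20.
inflation becomes -32*tariff + 45.
Solve -32*tariff + 45 = 13: tariff = (13 - 45) / -32 = 1.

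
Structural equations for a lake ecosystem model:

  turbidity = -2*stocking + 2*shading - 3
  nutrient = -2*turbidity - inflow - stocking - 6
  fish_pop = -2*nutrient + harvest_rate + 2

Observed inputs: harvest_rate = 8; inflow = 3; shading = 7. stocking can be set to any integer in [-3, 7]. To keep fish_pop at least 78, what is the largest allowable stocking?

stocking = -1

Substituting into the turbidity equation gives turbidity = -2*stocking + 11.
Substituting into the nutrient equation gives nutrient = 3*stocking - 31.
So fish_pop = -6*stocking + 72.
Require -6*stocking + 72 ≥ 78, so stocking ≤ -1.
The largest integer in [-3, 7] satisfying this is -1.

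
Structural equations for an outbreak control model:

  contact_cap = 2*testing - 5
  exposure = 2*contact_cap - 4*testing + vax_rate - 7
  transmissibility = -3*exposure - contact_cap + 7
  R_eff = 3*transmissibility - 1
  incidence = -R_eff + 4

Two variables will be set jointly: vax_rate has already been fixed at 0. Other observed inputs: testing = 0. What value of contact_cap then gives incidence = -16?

With vax_rate held at 0:
Intervening on contact_cap fixes its value directly, overriding its dependence on testing.
Substituting into the exposure equation gives exposure = 2*contact_cap - 7.
Substituting into the transmissibility equation gives transmissibility = -7*contact_cap + 28.
So R_eff = -21*contact_cap + 83.
So incidence = 21*contact_cap - 79.
Solve 21*contact_cap - 79 = -16: contact_cap = (-16 + 79) / 21 = 3.

contact_cap = 3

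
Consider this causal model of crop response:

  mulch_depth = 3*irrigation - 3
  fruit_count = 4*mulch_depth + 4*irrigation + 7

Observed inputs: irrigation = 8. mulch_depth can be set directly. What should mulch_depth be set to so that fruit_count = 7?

mulch_depth = -8

Intervening on mulch_depth fixes its value directly, overriding its dependence on irrigation.
Substituting into the fruit_count equation gives fruit_count = 4*mulch_depth + 39.
Solve 4*mulch_depth + 39 = 7: mulch_depth = (7 - 39) / 4 = -8.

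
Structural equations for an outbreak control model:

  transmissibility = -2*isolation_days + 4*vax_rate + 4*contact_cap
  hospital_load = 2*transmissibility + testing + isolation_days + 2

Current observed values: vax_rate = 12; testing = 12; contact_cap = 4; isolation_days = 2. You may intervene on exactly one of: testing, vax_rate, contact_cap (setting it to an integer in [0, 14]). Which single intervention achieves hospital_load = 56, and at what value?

set vax_rate = 2

Intervening on testing: hospital_load = testing + 124. Reaching 56 requires testing = -68, outside [0, 14].
Intervening on vax_rate: with other inputs at their observed values, hospital_load = 8*vax_rate + 40. Solving for 56 gives vax_rate = 2, within [0, 14].
Intervening on contact_cap: hospital_load = 8*contact_cap + 104. Reaching 56 requires contact_cap = -6, outside [0, 14].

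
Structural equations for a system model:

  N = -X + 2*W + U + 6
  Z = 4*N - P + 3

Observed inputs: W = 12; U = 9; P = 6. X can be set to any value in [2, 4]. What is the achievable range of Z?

137 to 145

Substituting into the N equation gives N = -X + 39.
So Z = -4*X + 153.
Linear in X, so extremes are at the endpoints: X = 2 gives Z = 145; X = 4 gives Z = 137.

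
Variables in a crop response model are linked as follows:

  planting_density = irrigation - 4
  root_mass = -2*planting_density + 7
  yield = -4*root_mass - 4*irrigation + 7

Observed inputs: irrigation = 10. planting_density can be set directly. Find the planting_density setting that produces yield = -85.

planting_density = -3

Intervening on planting_density fixes its value directly, overriding its dependence on irrigation.
Substituting into the yield equation gives yield = 8*planting_density - 61.
Solve 8*planting_density - 61 = -85: planting_density = (-85 + 61) / 8 = -3.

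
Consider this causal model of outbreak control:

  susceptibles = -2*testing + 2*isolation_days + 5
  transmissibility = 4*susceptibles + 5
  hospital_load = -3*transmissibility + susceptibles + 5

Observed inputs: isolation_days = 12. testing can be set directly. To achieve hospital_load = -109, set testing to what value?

Substituting into the susceptibles equation gives susceptibles = -2*testing + 29.
So transmissibility = -8*testing + 121.
So hospital_load = 22*testing - 329.
Solve 22*testing - 329 = -109: testing = (-109 + 329) / 22 = 10.

testing = 10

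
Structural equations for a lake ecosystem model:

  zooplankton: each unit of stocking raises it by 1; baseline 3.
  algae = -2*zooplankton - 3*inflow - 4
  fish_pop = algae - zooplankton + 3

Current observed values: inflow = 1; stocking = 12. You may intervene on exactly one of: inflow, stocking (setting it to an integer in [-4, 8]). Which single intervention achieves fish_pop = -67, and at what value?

Intervening on inflow: with other inputs at their observed values, fish_pop = -3*inflow - 46. Solving for -67 gives inflow = 7, within [-4, 8].
Intervening on stocking: fish_pop = -3*stocking - 13. Reaching -67 requires stocking = 18, outside [-4, 8].

set inflow = 7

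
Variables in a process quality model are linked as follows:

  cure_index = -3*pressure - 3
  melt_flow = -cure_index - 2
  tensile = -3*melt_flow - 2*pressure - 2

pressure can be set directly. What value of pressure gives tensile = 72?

Substituting into the melt_flow equation gives melt_flow = 3*pressure + 1.
Substituting into the tensile equation gives tensile = -11*pressure - 5.
Solve -11*pressure - 5 = 72: pressure = (72 + 5) / -11 = -7.

pressure = -7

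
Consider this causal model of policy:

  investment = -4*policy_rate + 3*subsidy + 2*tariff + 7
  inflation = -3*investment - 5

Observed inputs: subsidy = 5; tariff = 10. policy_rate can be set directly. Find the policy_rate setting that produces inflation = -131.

Substituting into the investment equation gives investment = -4*policy_rate + 42.
So inflation = 12*policy_rate - 131.
Solve 12*policy_rate - 131 = -131: policy_rate = (-131 + 131) / 12 = 0.

policy_rate = 0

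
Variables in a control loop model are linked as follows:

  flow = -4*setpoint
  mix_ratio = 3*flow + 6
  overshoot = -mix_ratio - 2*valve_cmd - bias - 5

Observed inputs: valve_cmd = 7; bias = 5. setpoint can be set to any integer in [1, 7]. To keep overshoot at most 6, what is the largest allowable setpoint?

setpoint = 3

Substituting into the mix_ratio equation gives mix_ratio = -12*setpoint + 6.
Substituting into the overshoot equation gives overshoot = 12*setpoint - 30.
Require 12*setpoint - 30 ≤ 6, so setpoint ≤ 3.
The largest integer in [1, 7] satisfying this is 3.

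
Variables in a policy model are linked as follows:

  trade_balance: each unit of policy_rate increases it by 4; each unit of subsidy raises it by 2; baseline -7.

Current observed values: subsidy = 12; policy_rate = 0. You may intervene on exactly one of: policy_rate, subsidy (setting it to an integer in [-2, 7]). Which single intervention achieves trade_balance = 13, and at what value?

set policy_rate = -1

Intervening on policy_rate: with other inputs at their observed values, trade_balance = 4*policy_rate + 17. Solving for 13 gives policy_rate = -1, within [-2, 7].
Intervening on subsidy: trade_balance = 2*subsidy - 7. Reaching 13 requires subsidy = 10, outside [-2, 7].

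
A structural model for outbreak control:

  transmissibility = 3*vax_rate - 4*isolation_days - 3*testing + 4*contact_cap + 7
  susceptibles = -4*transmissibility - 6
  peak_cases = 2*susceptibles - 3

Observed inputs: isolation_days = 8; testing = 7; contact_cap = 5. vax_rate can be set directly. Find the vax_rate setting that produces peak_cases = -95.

Substituting into the transmissibility equation gives transmissibility = 3*vax_rate - 26.
This gives susceptibles = -12*vax_rate + 98.
So peak_cases = -24*vax_rate + 193.
Solve -24*vax_rate + 193 = -95: vax_rate = (-95 - 193) / -24 = 12.

vax_rate = 12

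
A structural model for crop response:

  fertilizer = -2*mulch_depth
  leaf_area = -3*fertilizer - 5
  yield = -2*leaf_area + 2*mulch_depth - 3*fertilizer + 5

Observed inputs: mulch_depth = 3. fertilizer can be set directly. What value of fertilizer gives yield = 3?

Intervening on fertilizer fixes its value directly, overriding its dependence on mulch_depth.
Substituting into the yield equation gives yield = 3*fertilizer + 21.
Solve 3*fertilizer + 21 = 3: fertilizer = (3 - 21) / 3 = -6.

fertilizer = -6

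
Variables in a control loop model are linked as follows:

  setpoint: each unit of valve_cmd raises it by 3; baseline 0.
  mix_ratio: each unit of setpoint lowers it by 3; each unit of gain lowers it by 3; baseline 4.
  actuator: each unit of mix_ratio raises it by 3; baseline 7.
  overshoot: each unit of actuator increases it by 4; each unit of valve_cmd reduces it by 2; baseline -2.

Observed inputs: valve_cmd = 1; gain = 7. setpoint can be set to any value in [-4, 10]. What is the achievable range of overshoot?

Intervening on setpoint fixes its value directly, overriding its dependence on valve_cmd.
Substituting into the mix_ratio equation gives mix_ratio = -3*setpoint - 17.
So actuator = -9*setpoint - 44.
Substituting into the overshoot equation gives overshoot = -36*setpoint - 180.
Linear in setpoint, so extremes are at the endpoints: setpoint = -4 gives overshoot = -36; setpoint = 10 gives overshoot = -540.

-540 to -36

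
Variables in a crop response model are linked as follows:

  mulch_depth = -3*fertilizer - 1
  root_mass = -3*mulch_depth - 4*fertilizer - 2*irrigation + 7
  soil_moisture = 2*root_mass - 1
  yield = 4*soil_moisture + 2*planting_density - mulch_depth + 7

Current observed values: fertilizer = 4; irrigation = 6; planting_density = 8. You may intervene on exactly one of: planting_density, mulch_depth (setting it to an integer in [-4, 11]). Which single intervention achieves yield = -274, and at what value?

Intervening on planting_density: yield = 2*planting_density + 160. Reaching -274 requires planting_density = -217, outside [-4, 11].
Intervening on mulch_depth: with other inputs at their observed values, yield = -25*mulch_depth - 149. Solving for -274 gives mulch_depth = 5, within [-4, 11].

set mulch_depth = 5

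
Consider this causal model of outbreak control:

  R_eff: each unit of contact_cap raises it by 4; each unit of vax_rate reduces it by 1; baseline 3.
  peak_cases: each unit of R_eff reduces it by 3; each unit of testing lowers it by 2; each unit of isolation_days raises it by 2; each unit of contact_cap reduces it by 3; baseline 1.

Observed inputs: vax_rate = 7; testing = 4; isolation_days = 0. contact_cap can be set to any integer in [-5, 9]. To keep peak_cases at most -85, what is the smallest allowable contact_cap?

contact_cap = 6

Substituting into the R_eff equation gives R_eff = 4*contact_cap - 4.
So peak_cases = -15*contact_cap + 5.
Require -15*contact_cap + 5 ≤ -85, so contact_cap ≥ 6.
The smallest integer in [-5, 9] satisfying this is 6.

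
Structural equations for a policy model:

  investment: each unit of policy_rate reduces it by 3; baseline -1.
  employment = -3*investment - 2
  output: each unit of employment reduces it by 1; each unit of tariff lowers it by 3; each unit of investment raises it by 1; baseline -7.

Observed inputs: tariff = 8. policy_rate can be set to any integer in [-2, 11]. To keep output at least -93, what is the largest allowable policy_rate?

policy_rate = 5

Substituting into the employment equation gives employment = 9*policy_rate + 1.
Substituting into the output equation gives output = -12*policy_rate - 33.
Require -12*policy_rate - 33 ≥ -93, so policy_rate ≤ 5.
The largest integer in [-2, 11] satisfying this is 5.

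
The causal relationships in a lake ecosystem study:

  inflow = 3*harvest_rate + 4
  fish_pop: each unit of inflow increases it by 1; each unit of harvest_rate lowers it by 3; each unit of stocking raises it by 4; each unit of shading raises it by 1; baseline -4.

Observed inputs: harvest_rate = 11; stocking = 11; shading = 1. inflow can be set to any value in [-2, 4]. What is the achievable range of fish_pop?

6 to 12

Intervening on inflow fixes its value directly, overriding its dependence on harvest_rate.
Substituting into the fish_pop equation gives fish_pop = inflow + 8.
Linear in inflow, so extremes are at the endpoints: inflow = -2 gives fish_pop = 6; inflow = 4 gives fish_pop = 12.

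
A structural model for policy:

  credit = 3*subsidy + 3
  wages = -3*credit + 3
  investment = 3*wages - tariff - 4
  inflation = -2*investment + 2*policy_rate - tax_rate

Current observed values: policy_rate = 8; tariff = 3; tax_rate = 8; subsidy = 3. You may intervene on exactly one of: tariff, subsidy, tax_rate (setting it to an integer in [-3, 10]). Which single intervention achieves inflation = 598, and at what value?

Intervening on tariff: inflation = 2*tariff + 214. Reaching 598 requires tariff = 192, outside [-3, 10].
Intervening on subsidy: with other inputs at their observed values, inflation = 54*subsidy + 58. Solving for 598 gives subsidy = 10, within [-3, 10].
Intervening on tax_rate: inflation = -tax_rate + 228. Reaching 598 requires tax_rate = -370, outside [-3, 10].

set subsidy = 10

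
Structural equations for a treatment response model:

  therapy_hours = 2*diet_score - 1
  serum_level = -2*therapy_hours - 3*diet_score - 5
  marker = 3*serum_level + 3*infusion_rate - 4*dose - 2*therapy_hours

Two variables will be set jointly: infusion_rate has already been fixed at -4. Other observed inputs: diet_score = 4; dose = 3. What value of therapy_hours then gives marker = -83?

With infusion_rate held at -4:
Intervening on therapy_hours fixes its value directly, overriding its dependence on diet_score.
Substituting into the serum_level equation gives serum_level = -2*therapy_hours - 17.
Substituting into the marker equation gives marker = -8*therapy_hours - 75.
Solve -8*therapy_hours - 75 = -83: therapy_hours = (-83 + 75) / -8 = 1.

therapy_hours = 1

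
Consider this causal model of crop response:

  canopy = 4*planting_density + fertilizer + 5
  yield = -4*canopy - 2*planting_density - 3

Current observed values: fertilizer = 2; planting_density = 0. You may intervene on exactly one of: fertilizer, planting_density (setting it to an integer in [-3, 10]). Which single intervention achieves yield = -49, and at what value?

set planting_density = 1

Intervening on fertilizer: yield = -4*fertilizer - 23. Reaching -49 requires fertilizer = 13/2, not an integer.
Intervening on planting_density: with other inputs at their observed values, yield = -18*planting_density - 31. Solving for -49 gives planting_density = 1, within [-3, 10].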